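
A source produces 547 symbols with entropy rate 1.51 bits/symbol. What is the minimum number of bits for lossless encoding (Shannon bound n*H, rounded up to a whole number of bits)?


Minimum bits >= n * H = 547 * 1.51 = 825.97, rounded up to a whole number of bits = 826

826 bits


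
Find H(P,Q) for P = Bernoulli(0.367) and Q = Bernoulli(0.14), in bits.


H(P,Q) = -p*log2(q) - (1-p)*log2(1-q). -0.367*log2(0.14) = 1.040996; -0.633*log2(0.86) = 0.137735. H(P,Q) = 1.040996 + 0.137735 = 1.1787

1.1787 bits


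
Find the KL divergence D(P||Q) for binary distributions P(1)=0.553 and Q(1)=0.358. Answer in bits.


KL = p*log2(p/q) + (1-p)*log2((1-p)/(1-q)) = 0.553*log2(0.553/0.358) + 0.447*log2(0.447/0.642) = 0.1134

0.1134 bits


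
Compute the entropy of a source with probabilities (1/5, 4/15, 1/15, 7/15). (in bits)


H = -sum(p_i * log2(p_i)). Terms: -(1/5)*log2(1/5) = 0.464386; -(4/15)*log2(4/15) = 0.508504; -(1/15)*log2(1/15) = 0.260459; -(7/15)*log2(7/15) = 0.513117. H = 0.464386 + 0.508504 + 0.260459 + 0.513117 = 1.7465

1.7465 bits


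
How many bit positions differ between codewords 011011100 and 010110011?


Count differing positions: . . ^ ^ . ^ ^ ^ ^ = 6 differences

6


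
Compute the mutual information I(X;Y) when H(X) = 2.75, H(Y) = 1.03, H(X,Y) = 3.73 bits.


I(X;Y) = H(X) + H(Y) - H(X,Y) = 2.75 + 1.03 - 3.73 = 0.05

0.05 bits


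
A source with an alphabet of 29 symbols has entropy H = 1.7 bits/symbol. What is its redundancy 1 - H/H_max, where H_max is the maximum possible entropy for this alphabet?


H_max = log2(K) = log2(29) = 4.858 bits/symbol. Redundancy = 1 - H/H_max = 1 - 1.7/4.858 = 1 - 0.3499 = 0.6501

0.6501


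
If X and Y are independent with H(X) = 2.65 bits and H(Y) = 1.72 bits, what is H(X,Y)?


For independent variables, H(X,Y) = H(X) + H(Y) = 2.65 + 1.72 = 4.37

4.37 bits


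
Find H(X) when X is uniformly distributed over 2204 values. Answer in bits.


H = log2(n) = log2(2204) = 11.1059

11.1059 bits


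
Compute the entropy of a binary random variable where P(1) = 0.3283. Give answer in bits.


H = -p*log2(p) - (1-p)*log2(1-p). -0.3283*log2(0.3283) = 0.527550; -0.6717*log2(0.6717) = 0.385630. H = 0.527550 + 0.385630 = 0.9132

0.9132 bits


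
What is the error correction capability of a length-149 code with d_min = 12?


Correction capability = floor((d-1)/2) = floor((12-1)/2) = 5

5 errors


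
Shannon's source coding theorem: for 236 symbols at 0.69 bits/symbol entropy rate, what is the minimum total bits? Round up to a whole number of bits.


Minimum bits >= n * H = 236 * 0.69 = 162.84, rounded up to a whole number of bits = 163

163 bits


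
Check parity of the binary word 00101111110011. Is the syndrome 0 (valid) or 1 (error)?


Syndrome = XOR of all bits = 0 XOR 0 XOR 1 XOR 0 XOR 1 XOR 1 XOR 1 XOR 1 XOR 1 XOR 1 XOR 0 XOR 0 XOR 1 XOR 1 = 1

1


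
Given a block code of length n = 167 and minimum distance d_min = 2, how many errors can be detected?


Detection capability = d_min - 1 = 2 - 1 = 1

1 errors


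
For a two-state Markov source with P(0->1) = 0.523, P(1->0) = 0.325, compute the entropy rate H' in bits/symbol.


Stationary distribution: pi_0 = p10/(p01+p10) = 0.3833, pi_1 = 0.6167. Entropy rate H' = pi_0*H(p01) + pi_1*H(p10) = 0.3833*0.9985 + 0.6167*0.9097 = 0.9437

0.9437 bits/symbol


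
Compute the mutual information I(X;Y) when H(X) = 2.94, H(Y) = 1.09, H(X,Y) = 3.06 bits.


I(X;Y) = H(X) + H(Y) - H(X,Y) = 2.94 + 1.09 - 3.06 = 0.97

0.97 bits


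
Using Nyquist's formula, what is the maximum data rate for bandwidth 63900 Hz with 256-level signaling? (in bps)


Rate = 2 * B * log2(M) = 2 * 63900 * 8.0 = 1022400.0

1022400.0 bps


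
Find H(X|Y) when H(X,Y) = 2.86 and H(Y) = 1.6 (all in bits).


H(X|Y) = H(X,Y) - H(Y) = 2.86 - 1.6 = 1.26

1.26 bits


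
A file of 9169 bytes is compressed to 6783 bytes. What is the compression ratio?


Ratio = original / compressed = 9169 / 6783 = 1.3518

1.3518


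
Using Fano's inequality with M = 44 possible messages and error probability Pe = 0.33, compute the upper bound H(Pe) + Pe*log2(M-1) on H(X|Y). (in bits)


H(Pe) = -Pe*log2(Pe) - (1-Pe)*log2(1-Pe) = -0.33*log2(0.33) - 0.67*log2(0.67) = 0.527822 + 0.387104 = 0.9149. Pe*log2(M-1) = 0.33*log2(43) = 1.790667. Bound = H(Pe) + Pe*log2(M-1) = 0.527822 + 0.387104 + 1.790667 = 2.7056

2.7056 bits


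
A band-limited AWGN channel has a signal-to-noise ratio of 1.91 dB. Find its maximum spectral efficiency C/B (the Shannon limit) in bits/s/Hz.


SNR_linear = 10^(1.91/10) = 1.5524; C/B = log2(1 + SNR_linear) = log2(1 + 1.5524) = 1.3518

1.3518 bits/s/Hz


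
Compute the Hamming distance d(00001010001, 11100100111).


Count differing positions: ^ ^ ^ . ^ ^ ^ . ^ ^ . = 8 differences

8


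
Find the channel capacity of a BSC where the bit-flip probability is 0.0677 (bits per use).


H(p) = -p*log2(p) - (1-p)*log2(1-p) = -0.0677*log2(0.0677) - 0.9323*log2(0.9323) = 0.262994 + 0.094287 = 0.3573. C = 1 - H(p) = 1 - 0.3573 = 0.6427

0.6427 bits


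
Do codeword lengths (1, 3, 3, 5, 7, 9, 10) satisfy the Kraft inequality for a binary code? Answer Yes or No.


Kraft sum = sum(2^(-l_i)) = 0.792, need <= 1. Result: satisfied (a binary prefix-free code with these lengths exists)

Yes


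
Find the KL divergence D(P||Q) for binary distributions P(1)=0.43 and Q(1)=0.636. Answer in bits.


KL = p*log2(p/q) + (1-p)*log2((1-p)/(1-q)) = 0.43*log2(0.43/0.636) + 0.57*log2(0.57/0.364) = 0.126

0.126 bits


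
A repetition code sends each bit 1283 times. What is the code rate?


Rate = k/n = 1/1283

1/1283


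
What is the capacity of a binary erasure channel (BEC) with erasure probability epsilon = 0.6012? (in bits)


C = 1 - epsilon = 1 - 0.6012 = 0.3988

0.3988 bits


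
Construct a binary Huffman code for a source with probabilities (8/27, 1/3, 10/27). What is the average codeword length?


Huffman construction (repeatedly merge the two least-probable nodes; each merge adds 1 bit to every symbol beneath it): 8/27 + 1/3 = 17/27; 10/27 + 17/27 = 1. Resulting codeword lengths (in the order the probabilities were given): (2, 2, 1). L_avg = sum(p_i * l_i) = 8/27*2 + 1/3*2 + 10/27*1 = 44/27 = 1.6296

1.6296 bits


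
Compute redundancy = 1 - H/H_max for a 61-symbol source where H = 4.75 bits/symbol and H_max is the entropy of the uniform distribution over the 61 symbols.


H_max = log2(K) = log2(61) = 5.9307 bits/symbol. Redundancy = 1 - H/H_max = 1 - 4.75/5.9307 = 1 - 0.8009 = 0.1991

0.1991


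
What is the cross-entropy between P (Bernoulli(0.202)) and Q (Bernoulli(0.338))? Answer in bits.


H(P,Q) = -p*log2(q) - (1-p)*log2(1-q). -0.202*log2(0.338) = 0.316111; -0.798*log2(0.662) = 0.474887. H(P,Q) = 0.316111 + 0.474887 = 0.791

0.791 bits


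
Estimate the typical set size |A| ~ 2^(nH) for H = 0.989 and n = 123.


log2|A_typical| = nH = 123 * 0.989 = 121.647, so |A_typical| ~ 2^121.647 = 4.163e+36

4.163e+36


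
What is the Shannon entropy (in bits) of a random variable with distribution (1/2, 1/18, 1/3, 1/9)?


H = -sum(p_i * log2(p_i)). Terms: -(1/2)*log2(1/2) = 0.500000; -(1/18)*log2(1/18) = 0.231663; -(1/3)*log2(1/3) = 0.528321; -(1/9)*log2(1/9) = 0.352214. H = 0.500000 + 0.231663 + 0.528321 + 0.352214 = 1.6122

1.6122 bits


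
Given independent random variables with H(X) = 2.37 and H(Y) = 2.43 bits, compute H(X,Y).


For independent variables, H(X,Y) = H(X) + H(Y) = 2.37 + 2.43 = 4.8

4.8 bits


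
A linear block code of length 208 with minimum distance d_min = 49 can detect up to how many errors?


Detection capability = d_min - 1 = 49 - 1 = 48

48 errors


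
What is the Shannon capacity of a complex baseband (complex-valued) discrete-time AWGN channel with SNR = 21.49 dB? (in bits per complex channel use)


SNR_linear = 10^(21.49/10) = 140.9289; C = log2(1 + SNR_linear) = log2(1 + 140.9289) = 7.149

7.149 bits/channel use


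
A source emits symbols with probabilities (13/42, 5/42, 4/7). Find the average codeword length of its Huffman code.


Huffman construction (repeatedly merge the two least-probable nodes; each merge adds 1 bit to every symbol beneath it): 5/42 + 13/42 = 3/7; 3/7 + 4/7 = 1. Resulting codeword lengths (in the order the probabilities were given): (2, 2, 1). L_avg = sum(p_i * l_i) = 13/42*2 + 5/42*2 + 4/7*1 = 10/7 = 1.4286

1.4286 bits


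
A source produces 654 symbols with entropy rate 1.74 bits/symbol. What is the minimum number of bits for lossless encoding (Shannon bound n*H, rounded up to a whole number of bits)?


Minimum bits >= n * H = 654 * 1.74 = 1137.96, rounded up to a whole number of bits = 1138

1138 bits


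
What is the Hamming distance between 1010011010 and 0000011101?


Count differing positions: ^ . ^ . . . . ^ ^ ^ = 5 differences

5


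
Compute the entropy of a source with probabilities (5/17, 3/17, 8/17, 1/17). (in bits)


H = -sum(p_i * log2(p_i)). Terms: -(5/17)*log2(5/17) = 0.519275; -(3/17)*log2(3/17) = 0.441618; -(8/17)*log2(8/17) = 0.511747; -(1/17)*log2(1/17) = 0.240439. H = 0.519275 + 0.441618 + 0.511747 + 0.240439 = 1.7131

1.7131 bits


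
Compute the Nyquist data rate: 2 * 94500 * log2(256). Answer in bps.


Rate = 2 * B * log2(M) = 2 * 94500 * 8.0 = 1512000.0

1512000.0 bps


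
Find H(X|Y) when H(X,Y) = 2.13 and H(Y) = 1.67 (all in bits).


H(X|Y) = H(X,Y) - H(Y) = 2.13 - 1.67 = 0.46

0.46 bits


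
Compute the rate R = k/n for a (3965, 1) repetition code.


Rate = k/n = 1/3965

1/3965


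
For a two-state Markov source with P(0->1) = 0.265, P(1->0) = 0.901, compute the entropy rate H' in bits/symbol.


Stationary distribution: pi_0 = p10/(p01+p10) = 0.7727, pi_1 = 0.2273. Entropy rate H' = pi_0*H(p01) + pi_1*H(p10) = 0.7727*0.8342 + 0.2273*0.4658 = 0.7505

0.7505 bits/symbol


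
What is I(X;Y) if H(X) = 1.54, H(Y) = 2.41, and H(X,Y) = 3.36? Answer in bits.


I(X;Y) = H(X) + H(Y) - H(X,Y) = 1.54 + 2.41 - 3.36 = 0.59

0.59 bits


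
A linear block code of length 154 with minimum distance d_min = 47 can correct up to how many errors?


Correction capability = floor((d-1)/2) = floor((47-1)/2) = 23

23 errors


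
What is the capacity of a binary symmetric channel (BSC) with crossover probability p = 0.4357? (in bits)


H(p) = -p*log2(p) - (1-p)*log2(1-p) = -0.4357*log2(0.4357) - 0.5643*log2(0.5643) = 0.522227 + 0.465810 = 0.988. C = 1 - H(p) = 1 - 0.988 = 0.012

0.012 bits


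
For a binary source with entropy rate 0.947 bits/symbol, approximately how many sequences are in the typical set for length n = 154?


log2|A_typical| = nH = 154 * 0.947 = 145.838, so |A_typical| ~ 2^145.838 = 7.973e+43

7.973e+43


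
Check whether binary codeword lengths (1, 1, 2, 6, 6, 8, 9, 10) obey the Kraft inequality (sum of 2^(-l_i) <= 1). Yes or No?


Kraft sum = sum(2^(-l_i)) = 1.2881, need <= 1. Result: violated (a binary prefix-free code with these lengths cannot exist)

No


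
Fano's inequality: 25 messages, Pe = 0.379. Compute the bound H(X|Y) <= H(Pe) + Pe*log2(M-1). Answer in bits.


H(Pe) = -Pe*log2(Pe) - (1-Pe)*log2(1-Pe) = -0.379*log2(0.379) - 0.621*log2(0.621) = 0.530498 + 0.426835 = 0.9573. Pe*log2(M-1) = 0.379*log2(24) = 1.737701. Bound = H(Pe) + Pe*log2(M-1) = 0.530498 + 0.426835 + 1.737701 = 2.695

2.695 bits


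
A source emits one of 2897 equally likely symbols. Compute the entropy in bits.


H = log2(n) = log2(2897) = 11.5003

11.5003 bits


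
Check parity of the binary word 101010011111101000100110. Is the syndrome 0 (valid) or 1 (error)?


Syndrome = XOR of all bits = 1 XOR 0 XOR 1 XOR 0 XOR 1 XOR 0 XOR 0 XOR 1 XOR 1 XOR 1 XOR 1 XOR 1 XOR 1 XOR 0 XOR 1 XOR 0 XOR 0 XOR 0 XOR 1 XOR 0 XOR 0 XOR 1 XOR 1 XOR 0 = 1

1


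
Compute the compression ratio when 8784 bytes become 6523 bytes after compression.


Ratio = original / compressed = 8784 / 6523 = 1.3466

1.3466


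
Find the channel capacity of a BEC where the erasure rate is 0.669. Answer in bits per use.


C = 1 - epsilon = 1 - 0.669 = 0.331

0.331 bits


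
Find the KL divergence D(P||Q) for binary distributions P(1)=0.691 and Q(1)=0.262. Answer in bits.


KL = p*log2(p/q) + (1-p)*log2((1-p)/(1-q)) = 0.691*log2(0.691/0.262) + 0.309*log2(0.309/0.738) = 0.5787

0.5787 bits


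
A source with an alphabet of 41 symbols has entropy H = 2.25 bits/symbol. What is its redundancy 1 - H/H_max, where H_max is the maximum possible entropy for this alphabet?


H_max = log2(K) = log2(41) = 5.3576 bits/symbol. Redundancy = 1 - H/H_max = 1 - 2.25/5.3576 = 1 - 0.42 = 0.58

0.58


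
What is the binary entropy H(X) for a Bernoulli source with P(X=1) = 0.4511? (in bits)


H = -p*log2(p) - (1-p)*log2(1-p). -0.4511*log2(0.4511) = 0.518080; -0.5489*log2(0.5489) = 0.475010. H = 0.518080 + 0.475010 = 0.9931

0.9931 bits


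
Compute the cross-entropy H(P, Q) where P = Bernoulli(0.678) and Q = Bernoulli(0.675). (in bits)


H(P,Q) = -p*log2(q) - (1-p)*log2(1-q). -0.678*log2(0.675) = 0.384454; -0.322*log2(0.325) = 0.522119. H(P,Q) = 0.384454 + 0.522119 = 0.9066

0.9066 bits


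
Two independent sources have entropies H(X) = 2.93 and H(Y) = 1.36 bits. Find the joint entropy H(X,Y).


For independent variables, H(X,Y) = H(X) + H(Y) = 2.93 + 1.36 = 4.29

4.29 bits


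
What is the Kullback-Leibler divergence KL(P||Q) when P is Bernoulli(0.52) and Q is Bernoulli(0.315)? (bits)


KL = p*log2(p/q) + (1-p)*log2((1-p)/(1-q)) = 0.52*log2(0.52/0.315) + 0.48*log2(0.48/0.685) = 0.1298

0.1298 bits


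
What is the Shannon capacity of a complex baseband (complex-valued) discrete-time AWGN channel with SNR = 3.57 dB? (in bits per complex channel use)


SNR_linear = 10^(3.57/10) = 2.2751; C = log2(1 + SNR_linear) = log2(1 + 2.2751) = 1.7115

1.7115 bits/channel use


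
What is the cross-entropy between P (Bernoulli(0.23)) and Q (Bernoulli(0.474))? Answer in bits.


H(P,Q) = -p*log2(q) - (1-p)*log2(1-q). -0.23*log2(0.474) = 0.247719; -0.77*log2(0.526) = 0.713686. H(P,Q) = 0.247719 + 0.713686 = 0.9614

0.9614 bits


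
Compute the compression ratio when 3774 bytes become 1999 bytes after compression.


Ratio = original / compressed = 3774 / 1999 = 1.8879

1.8879


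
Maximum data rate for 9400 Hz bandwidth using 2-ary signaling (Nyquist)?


Rate = 2 * B * log2(M) = 2 * 9400 * 1.0 = 18800.0

18800.0 bps


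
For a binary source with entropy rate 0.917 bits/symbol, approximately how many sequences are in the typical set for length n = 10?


log2|A_typical| = nH = 10 * 0.917 = 9.17, so |A_typical| ~ 2^9.17 = 5.760e+02

5.760e+02


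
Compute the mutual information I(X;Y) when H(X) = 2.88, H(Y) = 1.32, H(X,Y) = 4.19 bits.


I(X;Y) = H(X) + H(Y) - H(X,Y) = 2.88 + 1.32 - 4.19 = 0.01

0.01 bits


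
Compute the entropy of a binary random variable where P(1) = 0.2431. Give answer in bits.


H = -p*log2(p) - (1-p)*log2(1-p). -0.2431*log2(0.2431) = 0.496016; -0.7569*log2(0.7569) = 0.304142. H = 0.496016 + 0.304142 = 0.8002

0.8002 bits


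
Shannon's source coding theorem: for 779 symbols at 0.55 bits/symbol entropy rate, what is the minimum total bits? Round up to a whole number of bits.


Minimum bits >= n * H = 779 * 0.55 = 428.45, rounded up to a whole number of bits = 429

429 bits


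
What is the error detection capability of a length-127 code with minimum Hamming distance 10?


Detection capability = d_min - 1 = 10 - 1 = 9

9 errors


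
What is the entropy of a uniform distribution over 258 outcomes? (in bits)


H = log2(n) = log2(258) = 8.0112

8.0112 bits


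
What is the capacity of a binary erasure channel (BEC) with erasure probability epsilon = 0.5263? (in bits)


C = 1 - epsilon = 1 - 0.5263 = 0.4737

0.4737 bits


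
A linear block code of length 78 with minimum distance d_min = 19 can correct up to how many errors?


Correction capability = floor((d-1)/2) = floor((19-1)/2) = 9

9 errors


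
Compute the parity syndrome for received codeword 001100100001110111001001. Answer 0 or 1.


Syndrome = XOR of all bits = 0 XOR 0 XOR 1 XOR 1 XOR 0 XOR 0 XOR 1 XOR 0 XOR 0 XOR 0 XOR 0 XOR 1 XOR 1 XOR 1 XOR 0 XOR 1 XOR 1 XOR 1 XOR 0 XOR 0 XOR 1 XOR 0 XOR 0 XOR 1 = 1

1


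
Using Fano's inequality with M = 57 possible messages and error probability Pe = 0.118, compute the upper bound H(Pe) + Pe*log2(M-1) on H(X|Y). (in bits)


H(Pe) = -Pe*log2(Pe) - (1-Pe)*log2(1-Pe) = -0.118*log2(0.118) - 0.882*log2(0.882) = 0.363811 + 0.159774 = 0.5236. Pe*log2(M-1) = 0.118*log2(56) = 0.685268. Bound = H(Pe) + Pe*log2(M-1) = 0.363811 + 0.159774 + 0.685268 = 1.2089

1.2089 bits


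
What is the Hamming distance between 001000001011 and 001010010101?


Count differing positions: . . . . ^ . . ^ ^ ^ ^ . = 5 differences

5


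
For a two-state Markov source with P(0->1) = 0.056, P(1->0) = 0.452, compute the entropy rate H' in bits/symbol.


Stationary distribution: pi_0 = p10/(p01+p10) = 0.8898, pi_1 = 0.1102. Entropy rate H' = pi_0*H(p01) + pi_1*H(p10) = 0.8898*0.3114 + 0.1102*0.9933 = 0.3865

0.3865 bits/symbol


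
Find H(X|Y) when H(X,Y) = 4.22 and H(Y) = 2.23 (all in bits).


H(X|Y) = H(X,Y) - H(Y) = 4.22 - 2.23 = 1.99

1.99 bits


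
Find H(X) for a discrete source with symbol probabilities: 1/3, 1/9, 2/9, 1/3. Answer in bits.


H = -sum(p_i * log2(p_i)). Terms: -(1/3)*log2(1/3) = 0.528321; -(1/9)*log2(1/9) = 0.352214; -(2/9)*log2(2/9) = 0.482206; -(1/3)*log2(1/3) = 0.528321. H = 0.528321 + 0.352214 + 0.482206 + 0.528321 = 1.8911

1.8911 bits


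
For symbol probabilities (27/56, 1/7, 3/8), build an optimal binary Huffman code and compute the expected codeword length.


Huffman construction (repeatedly merge the two least-probable nodes; each merge adds 1 bit to every symbol beneath it): 1/7 + 3/8 = 29/56; 27/56 + 29/56 = 1. Resulting codeword lengths (in the order the probabilities were given): (1, 2, 2). L_avg = sum(p_i * l_i) = 27/56*1 + 1/7*2 + 3/8*2 = 85/56 = 1.5179

1.5179 bits


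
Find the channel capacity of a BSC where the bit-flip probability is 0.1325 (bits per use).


H(p) = -p*log2(p) - (1-p)*log2(1-p) = -0.1325*log2(0.1325) - 0.8675*log2(0.8675) = 0.386361 + 0.177893 = 0.5643. C = 1 - H(p) = 1 - 0.5643 = 0.4357

0.4357 bits


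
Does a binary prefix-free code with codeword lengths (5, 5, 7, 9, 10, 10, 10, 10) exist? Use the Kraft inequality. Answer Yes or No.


Kraft sum = sum(2^(-l_i)) = 0.0762, need <= 1. Result: satisfied (a binary prefix-free code with these lengths exists)

Yes


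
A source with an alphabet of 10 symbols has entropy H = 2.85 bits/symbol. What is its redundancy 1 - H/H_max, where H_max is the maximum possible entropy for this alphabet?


H_max = log2(K) = log2(10) = 3.3219 bits/symbol. Redundancy = 1 - H/H_max = 1 - 2.85/3.3219 = 1 - 0.8579 = 0.1421

0.1421


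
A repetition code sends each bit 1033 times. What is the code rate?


Rate = k/n = 1/1033

1/1033


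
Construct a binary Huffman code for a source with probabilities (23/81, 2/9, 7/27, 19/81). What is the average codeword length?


Huffman construction (repeatedly merge the two least-probable nodes; each merge adds 1 bit to every symbol beneath it): 2/9 + 19/81 = 37/81; 7/27 + 23/81 = 44/81; 37/81 + 44/81 = 1. Resulting codeword lengths (in the order the probabilities were given): (2, 2, 2, 2). L_avg = sum(p_i * l_i) = 23/81*2 + 2/9*2 + 7/27*2 + 19/81*2 = 2

2.0 bits


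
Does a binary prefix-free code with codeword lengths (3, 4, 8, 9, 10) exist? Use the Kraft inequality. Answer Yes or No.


Kraft sum = sum(2^(-l_i)) = 0.1943, need <= 1. Result: satisfied (a binary prefix-free code with these lengths exists)

Yes


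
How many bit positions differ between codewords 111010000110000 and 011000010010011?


Count differing positions: ^ . . . ^ . . ^ . ^ . . . ^ ^ = 6 differences

6


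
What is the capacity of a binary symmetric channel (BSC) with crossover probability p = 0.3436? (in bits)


H(p) = -p*log2(p) - (1-p)*log2(1-p) = -0.3436*log2(0.3436) - 0.6564*log2(0.6564) = 0.529556 + 0.398666 = 0.9282. C = 1 - H(p) = 1 - 0.9282 = 0.0718

0.0718 bits


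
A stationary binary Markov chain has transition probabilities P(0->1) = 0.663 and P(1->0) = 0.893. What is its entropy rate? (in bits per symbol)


Stationary distribution: pi_0 = p10/(p01+p10) = 0.5739, pi_1 = 0.4261. Entropy rate H' = pi_0*H(p01) + pi_1*H(p10) = 0.5739*0.9219 + 0.4261*0.4908 = 0.7382

0.7382 bits/symbol


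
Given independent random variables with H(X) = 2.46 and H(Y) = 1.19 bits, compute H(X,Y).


For independent variables, H(X,Y) = H(X) + H(Y) = 2.46 + 1.19 = 3.65

3.65 bits


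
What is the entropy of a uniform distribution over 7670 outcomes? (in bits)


H = log2(n) = log2(7670) = 12.905

12.905 bits


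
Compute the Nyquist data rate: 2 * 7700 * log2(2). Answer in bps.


Rate = 2 * B * log2(M) = 2 * 7700 * 1.0 = 15400.0

15400.0 bps


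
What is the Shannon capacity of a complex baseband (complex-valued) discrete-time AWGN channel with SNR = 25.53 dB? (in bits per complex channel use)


SNR_linear = 10^(25.53/10) = 357.2728; C = log2(1 + SNR_linear) = log2(1 + 357.2728) = 8.4849

8.4849 bits/channel use


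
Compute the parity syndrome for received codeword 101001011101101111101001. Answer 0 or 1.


Syndrome = XOR of all bits = 1 XOR 0 XOR 1 XOR 0 XOR 0 XOR 1 XOR 0 XOR 1 XOR 1 XOR 1 XOR 0 XOR 1 XOR 1 XOR 0 XOR 1 XOR 1 XOR 1 XOR 1 XOR 1 XOR 0 XOR 1 XOR 0 XOR 0 XOR 1 = 1

1


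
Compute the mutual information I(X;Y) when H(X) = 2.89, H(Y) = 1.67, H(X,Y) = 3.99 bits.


I(X;Y) = H(X) + H(Y) - H(X,Y) = 2.89 + 1.67 - 3.99 = 0.57

0.57 bits


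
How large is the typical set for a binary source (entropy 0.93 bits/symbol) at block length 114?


log2|A_typical| = nH = 114 * 0.93 = 106.02, so |A_typical| ~ 2^106.02 = 8.226e+31

8.226e+31


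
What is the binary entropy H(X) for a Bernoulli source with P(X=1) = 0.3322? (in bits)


H = -p*log2(p) - (1-p)*log2(1-p). -0.3322*log2(0.3322) = 0.528157; -0.6678*log2(0.6678) = 0.389002. H = 0.528157 + 0.389002 = 0.9172

0.9172 bits


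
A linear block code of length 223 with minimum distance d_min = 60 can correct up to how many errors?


Correction capability = floor((d-1)/2) = floor((60-1)/2) = 29

29 errors


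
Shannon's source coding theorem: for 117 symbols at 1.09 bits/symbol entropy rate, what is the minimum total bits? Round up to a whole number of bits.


Minimum bits >= n * H = 117 * 1.09 = 127.53, rounded up to a whole number of bits = 128

128 bits


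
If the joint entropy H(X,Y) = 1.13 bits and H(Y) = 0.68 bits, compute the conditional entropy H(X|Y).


H(X|Y) = H(X,Y) - H(Y) = 1.13 - 0.68 = 0.45

0.45 bits


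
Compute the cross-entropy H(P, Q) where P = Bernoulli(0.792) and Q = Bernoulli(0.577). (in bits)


H(P,Q) = -p*log2(q) - (1-p)*log2(1-q). -0.792*log2(0.577) = 0.628339; -0.208*log2(0.423) = 0.258184. H(P,Q) = 0.628339 + 0.258184 = 0.8865

0.8865 bits


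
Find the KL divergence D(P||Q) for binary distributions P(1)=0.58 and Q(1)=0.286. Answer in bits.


KL = p*log2(p/q) + (1-p)*log2((1-p)/(1-q)) = 0.58*log2(0.58/0.286) + 0.42*log2(0.42/0.714) = 0.2701

0.2701 bits


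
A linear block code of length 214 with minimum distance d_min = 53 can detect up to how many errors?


Detection capability = d_min - 1 = 53 - 1 = 52

52 errors


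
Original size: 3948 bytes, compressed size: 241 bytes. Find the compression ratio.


Ratio = original / compressed = 3948 / 241 = 16.3817

16.3817


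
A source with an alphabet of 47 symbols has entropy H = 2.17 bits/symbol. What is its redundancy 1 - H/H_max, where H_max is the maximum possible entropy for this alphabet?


H_max = log2(K) = log2(47) = 5.5546 bits/symbol. Redundancy = 1 - H/H_max = 1 - 2.17/5.5546 = 1 - 0.3907 = 0.6093

0.6093


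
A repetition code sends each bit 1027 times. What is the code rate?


Rate = k/n = 1/1027

1/1027


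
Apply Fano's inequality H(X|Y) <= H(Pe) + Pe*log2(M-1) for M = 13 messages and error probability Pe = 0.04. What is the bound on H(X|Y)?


H(Pe) = -Pe*log2(Pe) - (1-Pe)*log2(1-Pe) = -0.04*log2(0.04) - 0.96*log2(0.96) = 0.185754 + 0.056538 = 0.2423. Pe*log2(M-1) = 0.04*log2(12) = 0.143399. Bound = H(Pe) + Pe*log2(M-1) = 0.185754 + 0.056538 + 0.143399 = 0.3857

0.3857 bits


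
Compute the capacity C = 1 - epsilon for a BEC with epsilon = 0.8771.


C = 1 - epsilon = 1 - 0.8771 = 0.1229

0.1229 bits


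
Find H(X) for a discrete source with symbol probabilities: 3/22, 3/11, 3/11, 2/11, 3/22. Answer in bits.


H = -sum(p_i * log2(p_i)). Terms: -(3/22)*log2(3/22) = 0.391973; -(3/11)*log2(3/11) = 0.511219; -(3/11)*log2(3/11) = 0.511219; -(2/11)*log2(2/11) = 0.447169; -(3/22)*log2(3/22) = 0.391973. H = 0.391973 + 0.511219 + 0.511219 + 0.447169 + 0.391973 = 2.2536

2.2536 bits


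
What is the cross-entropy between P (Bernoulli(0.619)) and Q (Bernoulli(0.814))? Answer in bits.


H(P,Q) = -p*log2(q) - (1-p)*log2(1-q). -0.619*log2(0.814) = 0.183781; -0.381*log2(0.186) = 0.924544. H(P,Q) = 0.183781 + 0.924544 = 1.1083

1.1083 bits


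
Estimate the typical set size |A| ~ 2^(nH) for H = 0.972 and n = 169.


log2|A_typical| = nH = 169 * 0.972 = 164.268, so |A_typical| ~ 2^164.268 = 2.816e+49

2.816e+49


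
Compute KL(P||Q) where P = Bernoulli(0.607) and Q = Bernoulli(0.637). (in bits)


KL = p*log2(p/q) + (1-p)*log2((1-p)/(1-q)) = 0.607*log2(0.607/0.637) + 0.393*log2(0.393/0.363) = 0.0028

0.0028 bits


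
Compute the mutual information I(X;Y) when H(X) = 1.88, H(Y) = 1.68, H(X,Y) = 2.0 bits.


I(X;Y) = H(X) + H(Y) - H(X,Y) = 1.88 + 1.68 - 2.0 = 1.56

1.56 bits


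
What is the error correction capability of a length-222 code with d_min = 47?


Correction capability = floor((d-1)/2) = floor((47-1)/2) = 23

23 errors


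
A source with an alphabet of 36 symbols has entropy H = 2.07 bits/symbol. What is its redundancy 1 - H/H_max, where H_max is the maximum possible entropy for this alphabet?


H_max = log2(K) = log2(36) = 5.1699 bits/symbol. Redundancy = 1 - H/H_max = 1 - 2.07/5.1699 = 1 - 0.4004 = 0.5996

0.5996


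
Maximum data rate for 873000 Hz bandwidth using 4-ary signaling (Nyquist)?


Rate = 2 * B * log2(M) = 2 * 873000 * 2.0 = 3492000.0

3492000.0 bps


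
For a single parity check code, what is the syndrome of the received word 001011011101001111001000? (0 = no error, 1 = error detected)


Syndrome = XOR of all bits = 0 XOR 0 XOR 1 XOR 0 XOR 1 XOR 1 XOR 0 XOR 1 XOR 1 XOR 1 XOR 0 XOR 1 XOR 0 XOR 0 XOR 1 XOR 1 XOR 1 XOR 1 XOR 0 XOR 0 XOR 1 XOR 0 XOR 0 XOR 0 = 0

0


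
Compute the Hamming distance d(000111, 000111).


Count differing positions: . . . . . . = 0 differences

0


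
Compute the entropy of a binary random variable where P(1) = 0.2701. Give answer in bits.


H = -p*log2(p) - (1-p)*log2(1-p). -0.2701*log2(0.2701) = 0.510066; -0.7299*log2(0.7299) = 0.331542. H = 0.510066 + 0.331542 = 0.8416

0.8416 bits


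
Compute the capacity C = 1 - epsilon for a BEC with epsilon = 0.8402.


C = 1 - epsilon = 1 - 0.8402 = 0.1598

0.1598 bits


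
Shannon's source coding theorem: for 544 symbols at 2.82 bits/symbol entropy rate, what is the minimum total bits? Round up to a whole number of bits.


Minimum bits >= n * H = 544 * 2.82 = 1534.08, rounded up to a whole number of bits = 1535

1535 bits


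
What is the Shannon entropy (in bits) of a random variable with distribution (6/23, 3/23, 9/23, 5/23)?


H = -sum(p_i * log2(p_i)). Terms: -(6/23)*log2(6/23) = 0.505722; -(3/23)*log2(3/23) = 0.383296; -(9/23)*log2(9/23) = 0.529684; -(5/23)*log2(5/23) = 0.478616. H = 0.505722 + 0.383296 + 0.529684 + 0.478616 = 1.8973

1.8973 bits


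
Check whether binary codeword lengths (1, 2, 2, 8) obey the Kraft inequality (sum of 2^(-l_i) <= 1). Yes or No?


Kraft sum = sum(2^(-l_i)) = 1.0039, need <= 1. Result: violated (a binary prefix-free code with these lengths cannot exist)

No


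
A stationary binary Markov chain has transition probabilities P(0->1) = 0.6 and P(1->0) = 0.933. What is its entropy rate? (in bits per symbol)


Stationary distribution: pi_0 = p10/(p01+p10) = 0.6086, pi_1 = 0.3914. Entropy rate H' = pi_0*H(p01) + pi_1*H(p10) = 0.6086*0.971 + 0.3914*0.3546 = 0.7297

0.7297 bits/symbol


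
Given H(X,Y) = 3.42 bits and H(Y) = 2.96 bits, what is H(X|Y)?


H(X|Y) = H(X,Y) - H(Y) = 3.42 - 2.96 = 0.46

0.46 bits


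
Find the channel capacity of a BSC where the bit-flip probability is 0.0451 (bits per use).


H(p) = -p*log2(p) - (1-p)*log2(1-p) = -0.0451*log2(0.0451) - 0.9549*log2(0.9549) = 0.201630 + 0.063576 = 0.2652. C = 1 - H(p) = 1 - 0.2652 = 0.7348

0.7348 bits


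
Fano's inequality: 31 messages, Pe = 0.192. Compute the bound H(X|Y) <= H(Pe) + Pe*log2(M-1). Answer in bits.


H(Pe) = -Pe*log2(Pe) - (1-Pe)*log2(1-Pe) = -0.192*log2(0.192) - 0.808*log2(0.808) = 0.457118 + 0.248519 = 0.7056. Pe*log2(M-1) = 0.192*log2(30) = 0.942123. Bound = H(Pe) + Pe*log2(M-1) = 0.457118 + 0.248519 + 0.942123 = 1.6478

1.6478 bits


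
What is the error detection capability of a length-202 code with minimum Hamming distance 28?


Detection capability = d_min - 1 = 28 - 1 = 27

27 errors


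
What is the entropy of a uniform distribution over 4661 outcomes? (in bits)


H = log2(n) = log2(4661) = 12.1864

12.1864 bits


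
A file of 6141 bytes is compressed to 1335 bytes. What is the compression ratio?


Ratio = original / compressed = 6141 / 1335 = 4.6

4.6


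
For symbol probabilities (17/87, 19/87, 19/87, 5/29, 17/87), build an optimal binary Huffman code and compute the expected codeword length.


Huffman construction (repeatedly merge the two least-probable nodes; each merge adds 1 bit to every symbol beneath it): 5/29 + 17/87 = 32/87; 17/87 + 19/87 = 12/29; 19/87 + 32/87 = 17/29; 12/29 + 17/29 = 1. Resulting codeword lengths (in the order the probabilities were given): (3, 2, 2, 3, 2). L_avg = sum(p_i * l_i) = 17/87*3 + 19/87*2 + 19/87*2 + 5/29*3 + 17/87*2 = 206/87 = 2.3678

2.3678 bits


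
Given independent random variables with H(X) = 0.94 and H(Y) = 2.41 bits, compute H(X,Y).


For independent variables, H(X,Y) = H(X) + H(Y) = 0.94 + 2.41 = 3.35

3.35 bits


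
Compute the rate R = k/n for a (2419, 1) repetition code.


Rate = k/n = 1/2419

1/2419


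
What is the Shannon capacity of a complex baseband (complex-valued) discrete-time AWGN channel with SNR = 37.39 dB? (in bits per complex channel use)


SNR_linear = 10^(37.39/10) = 5482.7696; C = log2(1 + SNR_linear) = log2(1 + 5482.7696) = 12.421

12.421 bits/channel use


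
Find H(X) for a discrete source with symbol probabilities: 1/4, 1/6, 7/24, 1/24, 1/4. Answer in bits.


H = -sum(p_i * log2(p_i)). Terms: -(1/4)*log2(1/4) = 0.500000; -(1/6)*log2(1/6) = 0.430827; -(7/24)*log2(7/24) = 0.518469; -(1/24)*log2(1/24) = 0.191040; -(1/4)*log2(1/4) = 0.500000. H = 0.500000 + 0.430827 + 0.518469 + 0.191040 + 0.500000 = 2.1403

2.1403 bits


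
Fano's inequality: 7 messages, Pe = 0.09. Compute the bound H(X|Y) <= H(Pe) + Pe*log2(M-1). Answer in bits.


H(Pe) = -Pe*log2(Pe) - (1-Pe)*log2(1-Pe) = -0.09*log2(0.09) - 0.91*log2(0.91) = 0.312654 + 0.123816 = 0.4365. Pe*log2(M-1) = 0.09*log2(6) = 0.232647. Bound = H(Pe) + Pe*log2(M-1) = 0.312654 + 0.123816 + 0.232647 = 0.6691

0.6691 bits


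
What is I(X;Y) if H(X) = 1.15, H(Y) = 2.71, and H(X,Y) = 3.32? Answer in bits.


I(X;Y) = H(X) + H(Y) - H(X,Y) = 1.15 + 2.71 - 3.32 = 0.54

0.54 bits


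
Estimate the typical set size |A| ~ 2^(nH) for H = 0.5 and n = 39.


log2|A_typical| = nH = 39 * 0.5 = 19.5, so |A_typical| ~ 2^19.5 = 7.415e+05

7.415e+05


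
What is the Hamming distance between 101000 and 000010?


Count differing positions: ^ . ^ . ^ . = 3 differences

3


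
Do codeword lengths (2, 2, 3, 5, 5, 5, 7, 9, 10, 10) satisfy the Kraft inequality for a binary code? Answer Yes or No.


Kraft sum = sum(2^(-l_i)) = 0.7305, need <= 1. Result: satisfied (a binary prefix-free code with these lengths exists)

Yes


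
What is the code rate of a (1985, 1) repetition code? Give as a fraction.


Rate = k/n = 1/1985

1/1985


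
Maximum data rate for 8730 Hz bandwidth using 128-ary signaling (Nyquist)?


Rate = 2 * B * log2(M) = 2 * 8730 * 7.0 = 122220.0

122220.0 bps


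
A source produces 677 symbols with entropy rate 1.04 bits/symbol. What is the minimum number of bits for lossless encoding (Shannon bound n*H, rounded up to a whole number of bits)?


Minimum bits >= n * H = 677 * 1.04 = 704.08, rounded up to a whole number of bits = 705

705 bits


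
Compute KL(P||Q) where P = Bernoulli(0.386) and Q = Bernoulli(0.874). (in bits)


KL = p*log2(p/q) + (1-p)*log2((1-p)/(1-q)) = 0.386*log2(0.386/0.874) + 0.614*log2(0.614/0.126) = 0.9478

0.9478 bits


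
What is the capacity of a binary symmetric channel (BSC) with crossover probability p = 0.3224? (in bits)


H(p) = -p*log2(p) - (1-p)*log2(1-p) = -0.3224*log2(0.3224) - 0.6776*log2(0.6776) = 0.526504 + 0.380468 = 0.907. C = 1 - H(p) = 1 - 0.907 = 0.093

0.093 bits


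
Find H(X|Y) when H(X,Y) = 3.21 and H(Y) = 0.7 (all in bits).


H(X|Y) = H(X,Y) - H(Y) = 3.21 - 0.7 = 2.51

2.51 bits


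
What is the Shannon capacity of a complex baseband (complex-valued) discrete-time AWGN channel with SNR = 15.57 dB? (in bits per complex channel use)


SNR_linear = 10^(15.57/10) = 36.0579; C = log2(1 + SNR_linear) = log2(1 + 36.0579) = 5.2117

5.2117 bits/channel use


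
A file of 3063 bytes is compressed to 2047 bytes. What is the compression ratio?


Ratio = original / compressed = 3063 / 2047 = 1.4963

1.4963


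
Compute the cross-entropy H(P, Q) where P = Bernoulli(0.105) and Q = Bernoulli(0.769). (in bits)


H(P,Q) = -p*log2(q) - (1-p)*log2(1-q). -0.105*log2(0.769) = 0.039789; -0.895*log2(0.231) = 1.892062. H(P,Q) = 0.039789 + 1.892062 = 1.9319

1.9319 bits


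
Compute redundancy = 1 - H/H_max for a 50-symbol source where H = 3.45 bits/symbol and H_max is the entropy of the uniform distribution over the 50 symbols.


H_max = log2(K) = log2(50) = 5.6439 bits/symbol. Redundancy = 1 - H/H_max = 1 - 3.45/5.6439 = 1 - 0.6113 = 0.3887

0.3887


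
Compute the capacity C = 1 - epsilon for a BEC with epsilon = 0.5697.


C = 1 - epsilon = 1 - 0.5697 = 0.4303

0.4303 bits


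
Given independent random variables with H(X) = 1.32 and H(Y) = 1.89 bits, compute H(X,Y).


For independent variables, H(X,Y) = H(X) + H(Y) = 1.32 + 1.89 = 3.21

3.21 bits


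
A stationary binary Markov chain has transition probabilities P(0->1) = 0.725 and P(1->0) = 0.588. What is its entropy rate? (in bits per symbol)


Stationary distribution: pi_0 = p10/(p01+p10) = 0.4478, pi_1 = 0.5522. Entropy rate H' = pi_0*H(p01) + pi_1*H(p10) = 0.4478*0.8485 + 0.5522*0.9775 = 0.9198

0.9198 bits/symbol


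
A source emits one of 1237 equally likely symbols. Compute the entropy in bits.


H = log2(n) = log2(1237) = 10.2726

10.2726 bits


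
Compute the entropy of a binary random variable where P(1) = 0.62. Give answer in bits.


H = -p*log2(p) - (1-p)*log2(1-p). -0.62*log2(0.62) = 0.427589; -0.38*log2(0.38) = 0.530453. H = 0.427589 + 0.530453 = 0.958

0.958 bits


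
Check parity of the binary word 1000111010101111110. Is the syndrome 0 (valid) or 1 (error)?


Syndrome = XOR of all bits = 1 XOR 0 XOR 0 XOR 0 XOR 1 XOR 1 XOR 1 XOR 0 XOR 1 XOR 0 XOR 1 XOR 0 XOR 1 XOR 1 XOR 1 XOR 1 XOR 1 XOR 1 XOR 0 = 0

0


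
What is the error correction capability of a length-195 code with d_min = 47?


Correction capability = floor((d-1)/2) = floor((47-1)/2) = 23

23 errors


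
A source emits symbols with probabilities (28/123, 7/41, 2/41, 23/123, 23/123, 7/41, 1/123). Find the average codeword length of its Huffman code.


Huffman construction (repeatedly merge the two least-probable nodes; each merge adds 1 bit to every symbol beneath it): 1/123 + 2/41 = 7/123; 7/123 + 7/41 = 28/123; 7/41 + 23/123 = 44/123; 23/123 + 28/123 = 17/41; 28/123 + 44/123 = 24/41; 17/41 + 24/41 = 1. Resulting codeword lengths (in the order the probabilities were given): (2, 3, 4, 3, 2, 3, 4). L_avg = sum(p_i * l_i) = 28/123*2 + 7/41*3 + 2/41*4 + 23/123*3 + 23/123*2 + 7/41*3 + 1/123*4 = 325/123 = 2.6423

2.6423 bits


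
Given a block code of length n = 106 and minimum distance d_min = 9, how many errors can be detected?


Detection capability = d_min - 1 = 9 - 1 = 8

8 errors


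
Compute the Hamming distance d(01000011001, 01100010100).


Count differing positions: . . ^ . . . . ^ ^ . ^ = 4 differences

4


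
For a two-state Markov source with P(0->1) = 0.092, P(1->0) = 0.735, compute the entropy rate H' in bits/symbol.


Stationary distribution: pi_0 = p10/(p01+p10) = 0.8888, pi_1 = 0.1112. Entropy rate H' = pi_0*H(p01) + pi_1*H(p10) = 0.8888*0.4431 + 0.1112*0.8342 = 0.4866

0.4866 bits/symbol


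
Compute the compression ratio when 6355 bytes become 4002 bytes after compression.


Ratio = original / compressed = 6355 / 4002 = 1.588

1.588


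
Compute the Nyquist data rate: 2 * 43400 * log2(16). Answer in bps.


Rate = 2 * B * log2(M) = 2 * 43400 * 4.0 = 347200.0

347200.0 bps


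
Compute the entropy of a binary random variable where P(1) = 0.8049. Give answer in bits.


H = -p*log2(p) - (1-p)*log2(1-p). -0.8049*log2(0.8049) = 0.252029; -0.1951*log2(0.1951) = 0.459990. H = 0.252029 + 0.459990 = 0.712

0.712 bits


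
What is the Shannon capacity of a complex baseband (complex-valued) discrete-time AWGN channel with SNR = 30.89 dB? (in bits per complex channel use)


SNR_linear = 10^(30.89/10) = 1227.4392; C = log2(1 + SNR_linear) = log2(1 + 1227.4392) = 10.2626

10.2626 bits/channel use


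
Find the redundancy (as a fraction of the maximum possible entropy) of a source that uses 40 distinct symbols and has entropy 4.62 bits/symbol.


H_max = log2(K) = log2(40) = 5.3219 bits/symbol. Redundancy = 1 - H/H_max = 1 - 4.62/5.3219 = 1 - 0.8681 = 0.1319

0.1319


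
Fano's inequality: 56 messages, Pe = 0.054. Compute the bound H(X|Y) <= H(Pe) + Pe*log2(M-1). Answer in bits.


H(Pe) = -Pe*log2(Pe) - (1-Pe)*log2(1-Pe) = -0.054*log2(0.054) - 0.946*log2(0.946) = 0.227388 + 0.075763 = 0.3032. Pe*log2(M-1) = 0.054*log2(55) = 0.312193. Bound = H(Pe) + Pe*log2(M-1) = 0.227388 + 0.075763 + 0.312193 = 0.6153

0.6153 bits


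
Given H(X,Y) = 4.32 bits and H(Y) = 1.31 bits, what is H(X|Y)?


H(X|Y) = H(X,Y) - H(Y) = 4.32 - 1.31 = 3.01

3.01 bits


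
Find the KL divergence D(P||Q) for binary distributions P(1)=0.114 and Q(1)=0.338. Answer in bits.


KL = p*log2(p/q) + (1-p)*log2((1-p)/(1-q)) = 0.114*log2(0.114/0.338) + 0.886*log2(0.886/0.662) = 0.1938

0.1938 bits


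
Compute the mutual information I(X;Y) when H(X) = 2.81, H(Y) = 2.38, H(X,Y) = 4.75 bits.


I(X;Y) = H(X) + H(Y) - H(X,Y) = 2.81 + 2.38 - 4.75 = 0.44

0.44 bits


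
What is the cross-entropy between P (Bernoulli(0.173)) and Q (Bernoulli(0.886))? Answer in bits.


H(P,Q) = -p*log2(q) - (1-p)*log2(1-q). -0.173*log2(0.886) = 0.030210; -0.827*log2(0.114) = 2.590904. H(P,Q) = 0.030210 + 2.590904 = 2.6211

2.6211 bits


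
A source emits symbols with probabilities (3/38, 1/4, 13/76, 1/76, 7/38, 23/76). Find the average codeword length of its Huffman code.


Huffman construction (repeatedly merge the two least-probable nodes; each merge adds 1 bit to every symbol beneath it): 1/76 + 3/38 = 7/76; 7/76 + 13/76 = 5/19; 7/38 + 1/4 = 33/76; 5/19 + 23/76 = 43/76; 33/76 + 43/76 = 1. Resulting codeword lengths (in the order the probabilities were given): (4, 2, 3, 4, 2, 2). L_avg = sum(p_i * l_i) = 3/38*4 + 1/4*2 + 13/76*3 + 1/76*4 + 7/38*2 + 23/76*2 = 179/76 = 2.3553

2.3553 bits
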